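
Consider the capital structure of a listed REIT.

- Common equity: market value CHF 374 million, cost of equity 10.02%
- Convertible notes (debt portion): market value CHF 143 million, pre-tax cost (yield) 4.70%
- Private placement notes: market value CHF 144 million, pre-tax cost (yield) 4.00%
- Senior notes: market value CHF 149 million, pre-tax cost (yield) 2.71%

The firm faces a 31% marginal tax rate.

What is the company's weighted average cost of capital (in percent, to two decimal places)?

Total capital V = 374 + 143 + 144 + 149 = 810.
Equity: weight = 374/810 = 0.4617; cost = 10.02%.
Convertible notes (debt portion): weight = 143/810 = 0.1765; after-tax cost = 4.7% × (1 − 31%) = 3.2430%.
Private placement notes: weight = 144/810 = 0.1778; after-tax cost = 4% × (1 − 31%) = 2.7600%.
Senior notes: weight = 149/810 = 0.1840; after-tax cost = 2.71% × (1 − 31%) = 1.8699%.
WACC = 0.4617 × 10.0200% + 0.1765 × 3.2430% + 0.1778 × 2.7600% + 0.1840 × 1.8699% = 6.0337%.

6.03%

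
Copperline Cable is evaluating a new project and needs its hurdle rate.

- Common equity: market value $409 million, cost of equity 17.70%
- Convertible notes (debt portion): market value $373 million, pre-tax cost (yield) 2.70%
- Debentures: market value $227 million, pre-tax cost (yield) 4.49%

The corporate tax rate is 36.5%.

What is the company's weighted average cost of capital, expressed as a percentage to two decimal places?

Total capital V = 409 + 373 + 227 = 1009.
Equity: weight = 409/1009 = 0.4054; cost = 17.7%.
Convertible notes (debt portion): weight = 373/1009 = 0.3697; after-tax cost = 2.7% × (1 − 36.5%) = 1.7145%.
Debentures: weight = 227/1009 = 0.2250; after-tax cost = 4.49% × (1 − 36.5%) = 2.8512%.
WACC = 0.4054 × 17.7000% + 0.3697 × 1.7145% + 0.2250 × 2.8512% = 8.4500%.

8.45%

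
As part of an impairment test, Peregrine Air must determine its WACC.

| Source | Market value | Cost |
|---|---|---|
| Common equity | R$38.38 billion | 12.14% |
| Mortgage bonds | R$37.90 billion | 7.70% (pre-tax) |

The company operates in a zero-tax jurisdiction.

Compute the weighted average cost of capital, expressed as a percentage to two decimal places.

Total capital V = 38.38 + 37.9 = 76.28.
Equity: weight = 38.38/76.28 = 0.5031; cost = 12.14%.
Mortgage bonds: weight = 37.9/76.28 = 0.4969; after-tax cost = 7.7% × (1 − 0%) = 7.7000%.
WACC = 0.5031 × 12.1400% + 0.4969 × 7.7000% = 9.9340%.

9.93%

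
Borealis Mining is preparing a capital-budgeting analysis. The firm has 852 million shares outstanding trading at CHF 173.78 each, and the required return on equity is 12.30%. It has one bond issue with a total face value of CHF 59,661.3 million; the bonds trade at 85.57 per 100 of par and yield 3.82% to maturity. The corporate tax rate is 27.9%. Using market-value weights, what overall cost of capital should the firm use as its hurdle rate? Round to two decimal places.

9.85%

Market value of equity E = 173.78 × 852m = 148060.56m. Market value of debt D = 59661.3m × 85.57/100 = 51052.17441m.
Total capital V = 148060.56 + 51052.17441 = 199112.73441.
Equity: weight = 148060.56/199112.73441 = 0.7436; cost = 12.3%.
Bonds outstanding: weight = 51052.17441/199112.73441 = 0.2564; after-tax cost = 3.82% × (1 − 27.9%) = 2.7542%.
WACC = 0.7436 × 12.3000% + 0.2564 × 2.7542% = 9.8525%.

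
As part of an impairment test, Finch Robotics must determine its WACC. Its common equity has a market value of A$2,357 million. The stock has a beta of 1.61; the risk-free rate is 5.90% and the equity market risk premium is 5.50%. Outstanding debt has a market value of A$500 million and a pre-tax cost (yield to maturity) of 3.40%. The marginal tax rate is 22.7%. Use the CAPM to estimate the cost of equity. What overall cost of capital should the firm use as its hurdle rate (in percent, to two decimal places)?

12.63%

Cost of equity via CAPM: Re = 5.9% + 1.61 × 5.5% = 14.7550%.
Total capital V = 2357 + 500 = 2857.
Equity: weight = 2357/2857 = 0.8250; cost = 14.755%.
Debt: weight = 500/2857 = 0.1750; after-tax cost = 3.4% × (1 − 22.7%) = 2.6282%.
WACC = 0.8250 × 14.7550% + 0.1750 × 2.6282% = 12.6327%.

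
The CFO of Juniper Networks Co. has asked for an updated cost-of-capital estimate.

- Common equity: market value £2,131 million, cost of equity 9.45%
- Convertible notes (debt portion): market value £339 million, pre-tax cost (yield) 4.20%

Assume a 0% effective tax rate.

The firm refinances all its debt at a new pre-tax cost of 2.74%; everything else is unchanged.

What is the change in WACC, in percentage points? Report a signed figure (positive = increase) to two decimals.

-0.20 pp

Current WACC:
Total capital V = 2131 + 339 = 2470.
Equity: weight = 2131/2470 = 0.8628; cost = 9.45%.
Convertible notes (debt portion): weight = 339/2470 = 0.1372; after-tax cost = 4.2% × (1 − 0%) = 4.2000%.
WACC = 0.8628 × 9.4500% + 0.1372 × 4.2000% = 8.7295%.
After the change:
Total capital V = 2131 + 339 = 2470.
Equity: weight = 2131/2470 = 0.8628; cost = 9.45%.
Convertible notes (debt portion): weight = 339/2470 = 0.1372; after-tax cost = 2.74% × (1 − 0%) = 2.7400%.
WACC = 0.8628 × 9.4500% + 0.1372 × 2.7400% = 8.5291%.
Change in WACC = 8.5291% − 8.7295% = -0.2004 pp.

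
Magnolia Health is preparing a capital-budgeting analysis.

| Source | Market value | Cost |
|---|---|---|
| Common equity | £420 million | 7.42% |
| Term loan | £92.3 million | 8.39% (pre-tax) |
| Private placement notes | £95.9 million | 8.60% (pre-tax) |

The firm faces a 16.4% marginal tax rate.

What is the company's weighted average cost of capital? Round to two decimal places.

Total capital V = 420 + 92.3 + 95.9 = 608.2.
Equity: weight = 420/608.2 = 0.6906; cost = 7.42%.
Term loan: weight = 92.3/608.2 = 0.1518; after-tax cost = 8.39% × (1 − 16.4%) = 7.0140%.
Private placement notes: weight = 95.9/608.2 = 0.1577; after-tax cost = 8.6% × (1 − 16.4%) = 7.1896%.
WACC = 0.6906 × 7.4200% + 0.1518 × 7.0140% + 0.1577 × 7.1896% = 7.3221%.

7.32%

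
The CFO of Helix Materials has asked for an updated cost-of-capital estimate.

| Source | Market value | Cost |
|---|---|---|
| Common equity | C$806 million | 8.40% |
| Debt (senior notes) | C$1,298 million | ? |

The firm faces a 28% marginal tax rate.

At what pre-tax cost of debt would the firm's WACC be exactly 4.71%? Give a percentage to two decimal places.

Total capital V = 806 + 1298 = 2104.
Equity weight = 806/2104 = 0.3831.
Senior notes weight = 1298/2104 = 0.6169.
Equity contribution = 0.3831 × 8.4% = 3.2179%.
Remaining for debt = 4.71% − 3.2179% = 1.4921%.
Rd × (1 − 28%) × 0.6169 = 1.4921%  ⇒  Rd = 3.3593%.

3.36%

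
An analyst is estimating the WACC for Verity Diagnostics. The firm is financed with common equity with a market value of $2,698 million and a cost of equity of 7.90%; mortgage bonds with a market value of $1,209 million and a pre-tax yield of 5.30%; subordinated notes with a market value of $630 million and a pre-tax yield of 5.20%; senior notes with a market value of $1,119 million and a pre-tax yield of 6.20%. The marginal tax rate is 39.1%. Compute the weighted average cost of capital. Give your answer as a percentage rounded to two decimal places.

5.56%

Total capital V = 2698 + 1209 + 630 + 1119 = 5656.
Equity: weight = 2698/5656 = 0.4770; cost = 7.9%.
Mortgage bonds: weight = 1209/5656 = 0.2138; after-tax cost = 5.3% × (1 − 39.1%) = 3.2277%.
Subordinated notes: weight = 630/5656 = 0.1114; after-tax cost = 5.2% × (1 − 39.1%) = 3.1668%.
Senior notes: weight = 1119/5656 = 0.1978; after-tax cost = 6.2% × (1 − 39.1%) = 3.7758%.
WACC = 0.4770 × 7.9000% + 0.2138 × 3.2277% + 0.1114 × 3.1668% + 0.1978 × 3.7758% = 5.5581%.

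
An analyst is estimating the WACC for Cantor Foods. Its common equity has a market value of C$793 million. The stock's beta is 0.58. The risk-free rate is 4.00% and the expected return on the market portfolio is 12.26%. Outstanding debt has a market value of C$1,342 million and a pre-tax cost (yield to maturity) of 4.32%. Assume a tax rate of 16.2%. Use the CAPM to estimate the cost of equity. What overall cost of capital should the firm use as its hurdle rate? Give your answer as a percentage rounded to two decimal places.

5.54%

Market risk premium = 12.26% − 4.0% = 8.26%.
Cost of equity via CAPM: Re = 4.0% + 0.58 × 8.26% = 8.7908%.
Total capital V = 793 + 1342 = 2135.
Equity: weight = 793/2135 = 0.3714; cost = 8.7908%.
Debt: weight = 1342/2135 = 0.6286; after-tax cost = 4.32% × (1 − 16.2%) = 3.6202%.
WACC = 0.3714 × 8.7908% + 0.6286 × 3.6202% = 5.5407%.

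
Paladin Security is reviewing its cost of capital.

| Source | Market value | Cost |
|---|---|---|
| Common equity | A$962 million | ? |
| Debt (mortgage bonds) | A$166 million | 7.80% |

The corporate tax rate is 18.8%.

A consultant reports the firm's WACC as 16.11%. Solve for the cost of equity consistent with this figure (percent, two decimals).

17.80%

Total capital V = 962 + 166 = 1128.
Equity weight = 962/1128 = 0.8528.
Mortgage bonds weight = 166/1128 = 0.1472.
Debt contribution = 0.1472 × 7.8% × (1 − 18.8%) = 0.9321%.
Required equity contribution = 16.11% − 0.9321% = 15.1779%.
Re = 15.1779% / 0.8528 = 17.7970%.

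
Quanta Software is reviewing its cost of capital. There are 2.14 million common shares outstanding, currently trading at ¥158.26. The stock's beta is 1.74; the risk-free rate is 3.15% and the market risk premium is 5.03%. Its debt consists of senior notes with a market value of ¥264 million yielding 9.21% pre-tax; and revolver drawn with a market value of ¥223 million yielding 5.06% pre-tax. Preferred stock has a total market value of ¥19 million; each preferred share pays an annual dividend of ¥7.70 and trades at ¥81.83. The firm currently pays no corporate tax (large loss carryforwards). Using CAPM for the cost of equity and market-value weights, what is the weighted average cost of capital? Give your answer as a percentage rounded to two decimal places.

Cost of equity via CAPM: Re = 3.15% + 1.74 × 5.03% = 11.9022%.
Cost of preferred: Rp = 7.7 / 81.83 = 9.4098%.
Market value of equity E = 158.26 × 2.14m = 338.6764m.
Total capital V = 338.6764 + 19 + 264 + 223 = 844.6764.
Equity: weight = 338.6764/844.6764 = 0.4010; cost = 11.9022%.
Preferred: weight = 19/844.6764 = 0.0225; cost = 9.4098%.
Senior notes: weight = 264/844.6764 = 0.3125; after-tax cost = 9.21% × (1 − 0%) = 9.2100%.
Revolver drawn: weight = 223/844.6764 = 0.2640; after-tax cost = 5.06% × (1 − 0%) = 5.0600%.
WACC = 0.4010 × 11.9022% + 0.0225 × 9.4098% + 0.3125 × 9.2100% + 0.2640 × 5.0600% = 9.1983%.

9.20%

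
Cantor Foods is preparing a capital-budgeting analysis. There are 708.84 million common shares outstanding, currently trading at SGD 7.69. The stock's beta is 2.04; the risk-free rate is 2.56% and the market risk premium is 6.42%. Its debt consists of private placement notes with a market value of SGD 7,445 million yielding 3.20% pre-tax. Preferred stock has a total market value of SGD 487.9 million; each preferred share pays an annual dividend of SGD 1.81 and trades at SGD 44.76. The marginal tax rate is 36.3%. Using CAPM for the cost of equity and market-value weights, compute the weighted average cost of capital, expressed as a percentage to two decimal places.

7.66%

Cost of equity via CAPM: Re = 2.56% + 2.04 × 6.42% = 15.6568%.
Cost of preferred: Rp = 1.81 / 44.76 = 4.0438%.
Market value of equity E = 7.69 × 708.84m = 5450.9796m.
Total capital V = 5450.9796 + 487.9 + 7445 = 13383.8796.
Equity: weight = 5450.9796/13383.8796 = 0.4073; cost = 15.6568%.
Preferred: weight = 487.9/13383.8796 = 0.0365; cost = 4.0438%.
Private placement notes: weight = 7445/13383.8796 = 0.5563; after-tax cost = 3.2% × (1 − 36.3%) = 2.0384%.
WACC = 0.4073 × 15.6568% + 0.0365 × 4.0438% + 0.5563 × 2.0384% = 7.6580%.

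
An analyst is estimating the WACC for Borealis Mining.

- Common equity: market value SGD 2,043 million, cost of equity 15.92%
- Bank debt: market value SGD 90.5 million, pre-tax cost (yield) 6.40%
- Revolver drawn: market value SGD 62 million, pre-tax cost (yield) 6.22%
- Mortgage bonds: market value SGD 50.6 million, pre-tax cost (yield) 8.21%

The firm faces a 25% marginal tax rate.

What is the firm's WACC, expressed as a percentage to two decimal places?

Total capital V = 2043 + 90.5 + 62 + 50.6 = 2246.1.
Equity: weight = 2043/2246.1 = 0.9096; cost = 15.92%.
Bank debt: weight = 90.5/2246.1 = 0.0403; after-tax cost = 6.4% × (1 − 25%) = 4.8000%.
Revolver drawn: weight = 62/2246.1 = 0.0276; after-tax cost = 6.22% × (1 − 25%) = 4.6650%.
Mortgage bonds: weight = 50.6/2246.1 = 0.0225; after-tax cost = 8.21% × (1 − 25%) = 6.1575%.
WACC = 0.9096 × 15.9200% + 0.0403 × 4.8000% + 0.0276 × 4.6650% + 0.0225 × 6.1575% = 14.9413%.

14.94%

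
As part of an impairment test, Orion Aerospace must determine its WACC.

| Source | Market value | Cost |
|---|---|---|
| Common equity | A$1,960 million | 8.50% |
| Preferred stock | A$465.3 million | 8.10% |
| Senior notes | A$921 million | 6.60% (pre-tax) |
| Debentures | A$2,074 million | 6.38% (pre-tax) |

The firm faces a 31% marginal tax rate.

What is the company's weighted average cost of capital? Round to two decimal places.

Total capital V = 1960 + 465.3 + 921 + 2074 = 5420.3.
Equity: weight = 1960/5420.3 = 0.3616; cost = 8.5%.
Preferred: weight = 465.3/5420.3 = 0.0858; cost = 8.1%.
Senior notes: weight = 921/5420.3 = 0.1699; after-tax cost = 6.6% × (1 − 31%) = 4.5540%.
Debentures: weight = 2074/5420.3 = 0.3826; after-tax cost = 6.38% × (1 − 31%) = 4.4022%.
WACC = 0.3616 × 8.5000% + 0.0858 × 8.1000% + 0.1699 × 4.5540% + 0.3826 × 4.4022% = 6.2272%.

6.23%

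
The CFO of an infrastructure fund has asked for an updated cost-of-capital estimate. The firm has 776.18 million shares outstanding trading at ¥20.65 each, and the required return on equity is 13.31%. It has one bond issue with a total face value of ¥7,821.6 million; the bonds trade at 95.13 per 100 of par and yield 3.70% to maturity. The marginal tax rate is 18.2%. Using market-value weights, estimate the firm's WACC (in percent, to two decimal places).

Market value of equity E = 20.65 × 776.18m = 16028.117m. Market value of debt D = 7821.6m × 95.13/100 = 7440.68808m.
Total capital V = 16028.117 + 7440.68808 = 23468.80508.
Equity: weight = 16028.117/23468.80508 = 0.6830; cost = 13.31%.
Bonds outstanding: weight = 7440.68808/23468.80508 = 0.3170; after-tax cost = 3.7% × (1 − 18.2%) = 3.0266%.
WACC = 0.6830 × 13.3100% + 0.3170 × 3.0266% = 10.0497%.

10.05%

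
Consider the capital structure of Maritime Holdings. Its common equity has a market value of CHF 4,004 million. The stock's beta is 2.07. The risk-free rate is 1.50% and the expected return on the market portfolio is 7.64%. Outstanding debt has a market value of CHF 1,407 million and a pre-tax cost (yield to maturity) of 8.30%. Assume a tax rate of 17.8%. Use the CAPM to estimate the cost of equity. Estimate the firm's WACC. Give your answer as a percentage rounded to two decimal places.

Market risk premium = 7.64% − 1.5% = 6.14%.
Cost of equity via CAPM: Re = 1.5% + 2.07 × 6.14% = 14.2098%.
Total capital V = 4004 + 1407 = 5411.
Equity: weight = 4004/5411 = 0.7400; cost = 14.2098%.
Debt: weight = 1407/5411 = 0.2600; after-tax cost = 8.3% × (1 − 17.8%) = 6.8226%.
WACC = 0.7400 × 14.2098% + 0.2600 × 6.8226% = 12.2889%.

12.29%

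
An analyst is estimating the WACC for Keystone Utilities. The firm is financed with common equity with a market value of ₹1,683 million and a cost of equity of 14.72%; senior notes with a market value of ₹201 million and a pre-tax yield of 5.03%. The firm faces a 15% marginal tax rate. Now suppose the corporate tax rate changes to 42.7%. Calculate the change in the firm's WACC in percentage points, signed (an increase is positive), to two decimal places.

Current WACC:
Total capital V = 1683 + 201 = 1884.
Equity: weight = 1683/1884 = 0.8933; cost = 14.72%.
Senior notes: weight = 201/1884 = 0.1067; after-tax cost = 5.03% × (1 − 15%) = 4.2755%.
WACC = 0.8933 × 14.7200% + 0.1067 × 4.2755% = 13.6057%.
After the change:
Total capital V = 1683 + 201 = 1884.
Equity: weight = 1683/1884 = 0.8933; cost = 14.72%.
Senior notes: weight = 201/1884 = 0.1067; after-tax cost = 5.03% × (1 − 42.7%) = 2.8822%.
WACC = 0.8933 × 14.7200% + 0.1067 × 2.8822% = 13.4570%.
Change in WACC = 13.4570% − 13.6057% = -0.1486 pp.

-0.15 pp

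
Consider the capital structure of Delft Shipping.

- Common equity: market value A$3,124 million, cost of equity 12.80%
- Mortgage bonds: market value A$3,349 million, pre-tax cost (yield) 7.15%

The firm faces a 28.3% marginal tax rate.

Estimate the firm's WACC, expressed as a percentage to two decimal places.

Total capital V = 3124 + 3349 = 6473.
Equity: weight = 3124/6473 = 0.4826; cost = 12.8%.
Mortgage bonds: weight = 3349/6473 = 0.5174; after-tax cost = 7.15% × (1 − 28.3%) = 5.1265%.
WACC = 0.4826 × 12.8000% + 0.5174 × 5.1265% = 8.8299%.

8.83%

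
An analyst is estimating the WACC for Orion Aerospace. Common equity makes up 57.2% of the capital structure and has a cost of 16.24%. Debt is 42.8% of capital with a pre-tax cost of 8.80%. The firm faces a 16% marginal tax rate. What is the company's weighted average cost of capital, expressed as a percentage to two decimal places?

12.45%

After-tax cost of debt = 8.8% × (1 − 16%) = 7.3920%.
WACC = 0.572 × 16.2400% + 0.428 × 7.3920% = 12.4531%.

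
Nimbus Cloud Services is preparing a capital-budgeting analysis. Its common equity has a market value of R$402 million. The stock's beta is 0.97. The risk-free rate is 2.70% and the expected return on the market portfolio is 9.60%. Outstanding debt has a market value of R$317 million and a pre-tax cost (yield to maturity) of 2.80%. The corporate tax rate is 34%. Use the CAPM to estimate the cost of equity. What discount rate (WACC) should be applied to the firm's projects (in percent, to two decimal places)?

Market risk premium = 9.6% − 2.7% = 6.9%.
Cost of equity via CAPM: Re = 2.7% + 0.97 × 6.9% = 9.3930%.
Total capital V = 402 + 317 = 719.
Equity: weight = 402/719 = 0.5591; cost = 9.393%.
Debt: weight = 317/719 = 0.4409; after-tax cost = 2.8% × (1 − 34%) = 1.8480%.
WACC = 0.5591 × 9.3930% + 0.4409 × 1.8480% = 6.0665%.

6.07%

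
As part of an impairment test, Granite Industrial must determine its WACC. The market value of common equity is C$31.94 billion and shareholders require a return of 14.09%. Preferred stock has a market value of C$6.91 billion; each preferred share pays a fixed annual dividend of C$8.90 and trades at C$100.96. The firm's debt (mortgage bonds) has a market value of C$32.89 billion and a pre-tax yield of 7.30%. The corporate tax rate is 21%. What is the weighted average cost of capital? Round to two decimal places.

Cost of preferred: Rp = 8.9 / 100.96 = 8.8154%.
Total capital V = 31.94 + 6.91 + 32.89 = 71.74.
Equity: weight = 31.94/71.74 = 0.4452; cost = 14.09%.
Preferred: weight = 6.91/71.74 = 0.0963; cost = 8.8154%.
Mortgage bonds: weight = 32.89/71.74 = 0.4585; after-tax cost = 7.3% × (1 − 21%) = 5.7670%.
WACC = 0.4452 × 14.0900% + 0.0963 × 8.8154% + 0.4585 × 5.7670% = 9.7662%.

9.77%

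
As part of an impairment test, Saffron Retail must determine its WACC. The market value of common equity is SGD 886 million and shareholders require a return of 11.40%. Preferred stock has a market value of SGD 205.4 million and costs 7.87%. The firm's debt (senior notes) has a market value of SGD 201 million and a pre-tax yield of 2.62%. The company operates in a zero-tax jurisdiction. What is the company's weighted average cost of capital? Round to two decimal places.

Total capital V = 886 + 205.4 + 201 = 1292.4.
Equity: weight = 886/1292.4 = 0.6855; cost = 11.4%.
Preferred: weight = 205.4/1292.4 = 0.1589; cost = 7.87%.
Senior notes: weight = 201/1292.4 = 0.1555; after-tax cost = 2.62% × (1 − 0%) = 2.6200%.
WACC = 0.6855 × 11.4000% + 0.1589 × 7.8700% + 0.1555 × 2.6200% = 9.4735%.

9.47%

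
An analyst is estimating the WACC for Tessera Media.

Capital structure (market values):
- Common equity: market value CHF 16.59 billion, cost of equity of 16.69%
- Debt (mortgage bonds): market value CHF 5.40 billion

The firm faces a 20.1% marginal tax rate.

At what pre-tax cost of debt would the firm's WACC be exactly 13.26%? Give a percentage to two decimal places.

3.41%

Total capital V = 16.59 + 5.4 = 21.99.
Equity weight = 16.59/21.99 = 0.7544.
Mortgage bonds weight = 5.4/21.99 = 0.2456.
Equity contribution = 0.7544 × 16.69% = 12.5915%.
Remaining for debt = 13.26% − 12.5915% = 0.6685%.
Rd × (1 − 20.1%) × 0.2456 = 0.6685%  ⇒  Rd = 3.4071%.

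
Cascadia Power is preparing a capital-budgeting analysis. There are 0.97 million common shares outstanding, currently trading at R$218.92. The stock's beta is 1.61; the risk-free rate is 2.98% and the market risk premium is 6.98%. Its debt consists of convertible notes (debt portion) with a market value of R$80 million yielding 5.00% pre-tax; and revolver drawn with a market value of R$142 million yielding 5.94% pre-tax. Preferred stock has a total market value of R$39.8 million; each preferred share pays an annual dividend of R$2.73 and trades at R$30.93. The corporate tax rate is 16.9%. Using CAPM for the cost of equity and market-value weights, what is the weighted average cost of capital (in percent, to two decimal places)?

Cost of equity via CAPM: Re = 2.98% + 1.61 × 6.98% = 14.2178%.
Cost of preferred: Rp = 2.73 / 30.93 = 8.8264%.
Market value of equity E = 218.92 × 0.97m = 212.3524m.
Total capital V = 212.3524 + 39.8 + 80 + 142 = 474.1524.
Equity: weight = 212.3524/474.1524 = 0.4479; cost = 14.2178%.
Preferred: weight = 39.8/474.1524 = 0.0839; cost = 8.8264%.
Convertible notes (debt portion): weight = 80/474.1524 = 0.1687; after-tax cost = 5% × (1 − 16.9%) = 4.1550%.
Revolver drawn: weight = 142/474.1524 = 0.2995; after-tax cost = 5.94% × (1 − 16.9%) = 4.9361%.
WACC = 0.4479 × 14.2178% + 0.0839 × 8.8264% + 0.1687 × 4.1550% + 0.2995 × 4.9361% = 9.2877%.

9.29%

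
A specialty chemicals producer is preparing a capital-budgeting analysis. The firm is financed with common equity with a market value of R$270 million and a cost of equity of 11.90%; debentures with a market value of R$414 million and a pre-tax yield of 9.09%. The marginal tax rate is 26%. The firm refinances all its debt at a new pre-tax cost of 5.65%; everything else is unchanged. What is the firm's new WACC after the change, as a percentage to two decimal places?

7.23%

After the change:
Total capital V = 270 + 414 = 684.
Equity: weight = 270/684 = 0.3947; cost = 11.9%.
Debentures: weight = 414/684 = 0.6053; after-tax cost = 5.65% × (1 − 26%) = 4.1810%.
WACC = 0.3947 × 11.9000% + 0.6053 × 4.1810% = 7.2280%.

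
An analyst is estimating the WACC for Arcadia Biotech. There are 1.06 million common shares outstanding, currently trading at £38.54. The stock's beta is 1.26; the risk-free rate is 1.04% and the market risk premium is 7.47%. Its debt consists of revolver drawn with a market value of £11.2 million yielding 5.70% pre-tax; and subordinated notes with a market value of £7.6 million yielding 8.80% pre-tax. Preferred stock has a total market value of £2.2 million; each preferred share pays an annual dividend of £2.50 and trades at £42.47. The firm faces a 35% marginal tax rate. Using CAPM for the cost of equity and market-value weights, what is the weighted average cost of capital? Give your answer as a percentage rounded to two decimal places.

Cost of equity via CAPM: Re = 1.04% + 1.26 × 7.47% = 10.4522%.
Cost of preferred: Rp = 2.5 / 42.47 = 5.8865%.
Market value of equity E = 38.54 × 1.06m = 40.8524m.
Total capital V = 40.8524 + 2.2 + 11.2 + 7.6 = 61.8524.
Equity: weight = 40.8524/61.8524 = 0.6605; cost = 10.4522%.
Preferred: weight = 2.2/61.8524 = 0.0356; cost = 5.8865%.
Revolver drawn: weight = 11.2/61.8524 = 0.1811; after-tax cost = 5.7% × (1 − 35%) = 3.7050%.
Subordinated notes: weight = 7.6/61.8524 = 0.1229; after-tax cost = 8.8% × (1 − 35%) = 5.7200%.
WACC = 0.6605 × 10.4522% + 0.0356 × 5.8865% + 0.1811 × 3.7050% + 0.1229 × 5.7200% = 8.4866%.

8.49%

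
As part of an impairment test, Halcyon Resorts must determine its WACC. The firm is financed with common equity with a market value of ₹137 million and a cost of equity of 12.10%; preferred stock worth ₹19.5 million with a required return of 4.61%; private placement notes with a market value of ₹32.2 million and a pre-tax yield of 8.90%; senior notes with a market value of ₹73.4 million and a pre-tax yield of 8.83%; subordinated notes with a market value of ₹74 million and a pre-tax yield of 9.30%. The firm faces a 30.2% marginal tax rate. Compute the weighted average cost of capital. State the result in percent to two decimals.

Total capital V = 137 + 19.5 + 32.2 + 73.4 + 74 = 336.1.
Equity: weight = 137/336.1 = 0.4076; cost = 12.1%.
Preferred: weight = 19.5/336.1 = 0.0580; cost = 4.61%.
Private placement notes: weight = 32.2/336.1 = 0.0958; after-tax cost = 8.9% × (1 − 30.2%) = 6.2122%.
Senior notes: weight = 73.4/336.1 = 0.2184; after-tax cost = 8.83% × (1 − 30.2%) = 6.1633%.
Subordinated notes: weight = 74/336.1 = 0.2202; after-tax cost = 9.3% × (1 − 30.2%) = 6.4914%.
WACC = 0.4076 × 12.1000% + 0.0580 × 4.6100% + 0.0958 × 6.2122% + 0.2184 × 6.1633% + 0.2202 × 6.4914% = 8.5700%.

8.57%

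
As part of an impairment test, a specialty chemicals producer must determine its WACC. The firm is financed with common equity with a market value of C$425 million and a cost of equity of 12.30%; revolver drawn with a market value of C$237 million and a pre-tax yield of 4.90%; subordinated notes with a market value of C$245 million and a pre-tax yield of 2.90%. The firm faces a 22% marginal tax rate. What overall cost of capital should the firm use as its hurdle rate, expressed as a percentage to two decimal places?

Total capital V = 425 + 237 + 245 = 907.
Equity: weight = 425/907 = 0.4686; cost = 12.3%.
Revolver drawn: weight = 237/907 = 0.2613; after-tax cost = 4.9% × (1 − 22%) = 3.8220%.
Subordinated notes: weight = 245/907 = 0.2701; after-tax cost = 2.9% × (1 − 22%) = 2.2620%.
WACC = 0.4686 × 12.3000% + 0.2613 × 3.8220% + 0.2701 × 2.2620% = 7.3732%.

7.37%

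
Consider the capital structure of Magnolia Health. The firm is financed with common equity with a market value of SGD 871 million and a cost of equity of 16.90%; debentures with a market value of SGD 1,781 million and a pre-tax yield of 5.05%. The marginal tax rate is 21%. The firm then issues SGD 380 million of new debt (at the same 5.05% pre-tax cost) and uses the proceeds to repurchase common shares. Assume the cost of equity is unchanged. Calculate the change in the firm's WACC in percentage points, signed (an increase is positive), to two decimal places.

Current WACC:
Total capital V = 871 + 1781 = 2652.
Equity: weight = 871/2652 = 0.3284; cost = 16.9%.
Debentures: weight = 1781/2652 = 0.6716; after-tax cost = 5.05% × (1 − 21%) = 3.9895%.
WACC = 0.3284 × 16.9000% + 0.6716 × 3.9895% = 8.2297%.
After the change:
Total capital V = 491 + 2161 = 2652.
Equity: weight = 491/2652 = 0.1851; cost = 16.9%.
Debentures: weight = 2161/2652 = 0.8149; after-tax cost = 5.05% × (1 − 21%) = 3.9895%.
WACC = 0.1851 × 16.9000% + 0.8149 × 3.9895% = 6.3798%.
Change in WACC = 6.3798% − 8.2297% = -1.8499 pp.

-1.85 pp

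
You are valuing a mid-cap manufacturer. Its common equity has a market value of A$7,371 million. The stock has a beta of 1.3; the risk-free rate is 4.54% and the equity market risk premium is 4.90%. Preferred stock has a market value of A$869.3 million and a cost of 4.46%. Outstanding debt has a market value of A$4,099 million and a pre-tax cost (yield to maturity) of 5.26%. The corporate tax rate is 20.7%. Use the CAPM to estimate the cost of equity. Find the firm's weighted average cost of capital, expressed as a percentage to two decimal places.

8.22%

Cost of equity via CAPM: Re = 4.54% + 1.3 × 4.9% = 10.9100%.
Total capital V = 7371 + 869.3 + 4099 = 12339.3.
Equity: weight = 7371/12339.3 = 0.5974; cost = 10.91%.
Preferred: weight = 869.3/12339.3 = 0.0704; cost = 4.46%.
Debt: weight = 4099/12339.3 = 0.3322; after-tax cost = 5.26% × (1 − 20.7%) = 4.1712%.
WACC = 0.5974 × 10.9100% + 0.0704 × 4.4600% + 0.3322 × 4.1712% = 8.2170%.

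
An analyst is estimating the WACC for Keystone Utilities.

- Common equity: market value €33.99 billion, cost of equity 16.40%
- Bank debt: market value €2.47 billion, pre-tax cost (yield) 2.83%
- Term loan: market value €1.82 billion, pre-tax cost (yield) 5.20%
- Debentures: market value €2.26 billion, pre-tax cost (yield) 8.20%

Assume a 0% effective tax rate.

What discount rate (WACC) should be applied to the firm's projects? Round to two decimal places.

Total capital V = 33.99 + 2.47 + 1.82 + 2.26 = 40.54.
Equity: weight = 33.99/40.54 = 0.8384; cost = 16.4%.
Bank debt: weight = 2.47/40.54 = 0.0609; after-tax cost = 2.83% × (1 − 0%) = 2.8300%.
Term loan: weight = 1.82/40.54 = 0.0449; after-tax cost = 5.2% × (1 − 0%) = 5.2000%.
Debentures: weight = 2.26/40.54 = 0.0557; after-tax cost = 8.2% × (1 − 0%) = 8.2000%.
WACC = 0.8384 × 16.4000% + 0.0609 × 2.8300% + 0.0449 × 5.2000% + 0.0557 × 8.2000% = 14.6133%.

14.61%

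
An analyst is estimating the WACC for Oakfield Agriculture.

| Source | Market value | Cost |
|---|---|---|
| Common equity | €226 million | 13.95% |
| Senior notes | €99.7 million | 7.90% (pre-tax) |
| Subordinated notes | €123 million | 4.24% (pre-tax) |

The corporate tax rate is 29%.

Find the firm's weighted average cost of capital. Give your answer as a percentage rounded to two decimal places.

Total capital V = 226 + 99.7 + 123 = 448.7.
Equity: weight = 226/448.7 = 0.5037; cost = 13.95%.
Senior notes: weight = 99.7/448.7 = 0.2222; after-tax cost = 7.9% × (1 − 29%) = 5.6090%.
Subordinated notes: weight = 123/448.7 = 0.2741; after-tax cost = 4.24% × (1 − 29%) = 3.0104%.
WACC = 0.5037 × 13.9500% + 0.2222 × 5.6090% + 0.2741 × 3.0104% = 9.0978%.

9.10%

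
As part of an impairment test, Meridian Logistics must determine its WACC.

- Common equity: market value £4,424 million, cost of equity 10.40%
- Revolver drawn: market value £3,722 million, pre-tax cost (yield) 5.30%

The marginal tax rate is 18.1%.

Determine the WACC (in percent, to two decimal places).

Total capital V = 4424 + 3722 = 8146.
Equity: weight = 4424/8146 = 0.5431; cost = 10.4%.
Revolver drawn: weight = 3722/8146 = 0.4569; after-tax cost = 5.3% × (1 − 18.1%) = 4.3407%.
WACC = 0.5431 × 10.4000% + 0.4569 × 4.3407% = 7.6314%.

7.63%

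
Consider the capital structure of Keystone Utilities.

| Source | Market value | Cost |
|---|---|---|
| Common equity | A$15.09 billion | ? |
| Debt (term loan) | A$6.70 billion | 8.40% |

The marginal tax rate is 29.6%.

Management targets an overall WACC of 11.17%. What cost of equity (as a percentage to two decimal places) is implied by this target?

13.50%

Total capital V = 15.09 + 6.7 = 21.79.
Equity weight = 15.09/21.79 = 0.6925.
Term loan weight = 6.7/21.79 = 0.3075.
Debt contribution = 0.3075 × 8.4% × (1 − 29.6%) = 1.8183%.
Required equity contribution = 11.17% − 1.8183% = 9.3517%.
Re = 9.3517% / 0.6925 = 13.5039%.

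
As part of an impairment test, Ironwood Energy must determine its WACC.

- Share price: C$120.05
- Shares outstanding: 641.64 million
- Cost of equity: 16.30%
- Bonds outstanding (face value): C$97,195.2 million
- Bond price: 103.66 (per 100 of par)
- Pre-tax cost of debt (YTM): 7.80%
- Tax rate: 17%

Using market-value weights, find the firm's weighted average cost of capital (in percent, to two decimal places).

Market value of equity E = 120.05 × 641.64m = 77028.882m. Market value of debt D = 97195.2m × 103.66/100 = 100752.54432m.
Total capital V = 77028.882 + 100752.54432 = 177781.42632.
Equity: weight = 77028.882/177781.42632 = 0.4333; cost = 16.3%.
Bonds outstanding: weight = 100752.54432/177781.42632 = 0.5667; after-tax cost = 7.8% × (1 − 17%) = 6.4740%.
WACC = 0.4333 × 16.3000% + 0.5667 × 6.4740% = 10.7314%.

10.73%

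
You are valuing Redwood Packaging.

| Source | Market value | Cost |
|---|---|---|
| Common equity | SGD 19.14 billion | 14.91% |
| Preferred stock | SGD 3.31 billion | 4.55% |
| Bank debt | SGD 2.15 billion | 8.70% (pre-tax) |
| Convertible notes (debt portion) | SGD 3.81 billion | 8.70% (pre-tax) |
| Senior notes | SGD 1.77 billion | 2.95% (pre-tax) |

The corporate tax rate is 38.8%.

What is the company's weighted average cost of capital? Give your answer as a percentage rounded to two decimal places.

Total capital V = 19.14 + 3.31 + 2.15 + 3.81 + 1.77 = 30.18.
Equity: weight = 19.14/30.18 = 0.6342; cost = 14.91%.
Preferred: weight = 3.31/30.18 = 0.1097; cost = 4.55%.
Bank debt: weight = 2.15/30.18 = 0.0712; after-tax cost = 8.7% × (1 − 38.8%) = 5.3244%.
Convertible notes (debt portion): weight = 3.81/30.18 = 0.1262; after-tax cost = 8.7% × (1 − 38.8%) = 5.3244%.
Senior notes: weight = 1.77/30.18 = 0.0586; after-tax cost = 2.95% × (1 − 38.8%) = 1.8054%.
WACC = 0.6342 × 14.9100% + 0.1097 × 4.5500% + 0.0712 × 5.3244% + 0.1262 × 5.3244% + 0.0586 × 1.8054% = 11.1122%.

11.11%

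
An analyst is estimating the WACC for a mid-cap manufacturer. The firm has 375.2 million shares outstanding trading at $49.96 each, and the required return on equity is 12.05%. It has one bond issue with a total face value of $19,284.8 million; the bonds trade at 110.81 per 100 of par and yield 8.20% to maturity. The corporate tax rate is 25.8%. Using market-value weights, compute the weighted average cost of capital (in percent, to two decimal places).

8.87%

Market value of equity E = 49.96 × 375.2m = 18744.992m. Market value of debt D = 19284.8m × 110.81/100 = 21369.48688m.
Total capital V = 18744.992 + 21369.48688 = 40114.47888.
Equity: weight = 18744.992/40114.47888 = 0.4673; cost = 12.05%.
Bonds outstanding: weight = 21369.48688/40114.47888 = 0.5327; after-tax cost = 8.2% × (1 − 25.8%) = 6.0844%.
WACC = 0.4673 × 12.0500% + 0.5327 × 6.0844% = 8.8720%.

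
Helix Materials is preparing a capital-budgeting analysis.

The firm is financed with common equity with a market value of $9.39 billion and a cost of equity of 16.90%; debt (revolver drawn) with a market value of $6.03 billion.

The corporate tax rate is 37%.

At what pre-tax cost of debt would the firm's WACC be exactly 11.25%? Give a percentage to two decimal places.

Total capital V = 9.39 + 6.03 = 15.42.
Equity weight = 9.39/15.42 = 0.6089.
Revolver drawn weight = 6.03/15.42 = 0.3911.
Equity contribution = 0.6089 × 16.9% = 10.2912%.
Remaining for debt = 11.25% − 10.2912% = 0.9588%.
Rd × (1 − 37%) × 0.3911 = 0.9588%  ⇒  Rd = 3.8917%.

3.89%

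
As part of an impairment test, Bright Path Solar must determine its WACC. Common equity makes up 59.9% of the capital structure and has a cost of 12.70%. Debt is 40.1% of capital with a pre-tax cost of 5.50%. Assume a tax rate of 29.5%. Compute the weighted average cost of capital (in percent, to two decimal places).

After-tax cost of debt = 5.5% × (1 − 29.5%) = 3.8775%.
WACC = 0.599 × 12.7000% + 0.401 × 3.8775% = 9.1622%.

9.16%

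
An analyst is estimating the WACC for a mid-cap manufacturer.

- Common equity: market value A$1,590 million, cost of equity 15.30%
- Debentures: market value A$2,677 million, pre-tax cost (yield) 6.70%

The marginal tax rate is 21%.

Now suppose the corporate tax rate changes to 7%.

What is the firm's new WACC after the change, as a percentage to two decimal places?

9.61%

After the change:
Total capital V = 1590 + 2677 = 4267.
Equity: weight = 1590/4267 = 0.3726; cost = 15.3%.
Debentures: weight = 2677/4267 = 0.6274; after-tax cost = 6.7% × (1 − 7%) = 6.2310%.
WACC = 0.3726 × 15.3000% + 0.6274 × 6.2310% = 9.6104%.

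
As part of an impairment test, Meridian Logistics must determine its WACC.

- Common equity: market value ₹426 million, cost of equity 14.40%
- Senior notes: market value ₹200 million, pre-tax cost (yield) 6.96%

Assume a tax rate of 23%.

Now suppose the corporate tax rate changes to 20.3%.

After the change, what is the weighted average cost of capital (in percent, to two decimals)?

After the change:
Total capital V = 426 + 200 = 626.
Equity: weight = 426/626 = 0.6805; cost = 14.4%.
Senior notes: weight = 200/626 = 0.3195; after-tax cost = 6.96% × (1 − 20.3%) = 5.5471%.
WACC = 0.6805 × 14.4000% + 0.3195 × 5.5471% = 11.5716%.

11.57%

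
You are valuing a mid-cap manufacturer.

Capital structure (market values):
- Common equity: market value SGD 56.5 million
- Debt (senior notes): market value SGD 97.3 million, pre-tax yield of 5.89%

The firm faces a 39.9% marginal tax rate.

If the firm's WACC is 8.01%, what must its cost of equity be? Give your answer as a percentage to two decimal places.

Total capital V = 56.5 + 97.3 = 153.8.
Equity weight = 56.5/153.8 = 0.3674.
Senior notes weight = 97.3/153.8 = 0.6326.
Debt contribution = 0.6326 × 5.89% × (1 − 39.9%) = 2.2395%.
Required equity contribution = 8.01% − 2.2395% = 5.7705%.
Re = 5.7705% / 0.3674 = 15.7081%.

15.71%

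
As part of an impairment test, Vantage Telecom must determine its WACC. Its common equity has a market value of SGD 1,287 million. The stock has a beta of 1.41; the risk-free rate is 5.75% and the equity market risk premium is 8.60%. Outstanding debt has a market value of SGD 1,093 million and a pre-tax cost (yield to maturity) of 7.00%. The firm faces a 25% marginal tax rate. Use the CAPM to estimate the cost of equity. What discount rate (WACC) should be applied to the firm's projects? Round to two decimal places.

12.08%

Cost of equity via CAPM: Re = 5.75% + 1.41 × 8.6% = 17.8760%.
Total capital V = 1287 + 1093 = 2380.
Equity: weight = 1287/2380 = 0.5408; cost = 17.876%.
Debt: weight = 1093/2380 = 0.4592; after-tax cost = 7% × (1 − 25%) = 5.2500%.
WACC = 0.5408 × 17.8760% + 0.4592 × 5.2500% = 12.0776%.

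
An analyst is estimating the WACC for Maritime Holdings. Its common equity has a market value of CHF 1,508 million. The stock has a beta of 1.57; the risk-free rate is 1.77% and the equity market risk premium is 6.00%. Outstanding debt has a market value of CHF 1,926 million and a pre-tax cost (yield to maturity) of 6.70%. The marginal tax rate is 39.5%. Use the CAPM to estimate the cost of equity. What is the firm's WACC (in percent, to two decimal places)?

Cost of equity via CAPM: Re = 1.77% + 1.57 × 6.0% = 11.1900%.
Total capital V = 1508 + 1926 = 3434.
Equity: weight = 1508/3434 = 0.4391; cost = 11.19%.
Debt: weight = 1926/3434 = 0.5609; after-tax cost = 6.7% × (1 − 39.5%) = 4.0535%.
WACC = 0.4391 × 11.1900% + 0.5609 × 4.0535% = 7.1874%.

7.19%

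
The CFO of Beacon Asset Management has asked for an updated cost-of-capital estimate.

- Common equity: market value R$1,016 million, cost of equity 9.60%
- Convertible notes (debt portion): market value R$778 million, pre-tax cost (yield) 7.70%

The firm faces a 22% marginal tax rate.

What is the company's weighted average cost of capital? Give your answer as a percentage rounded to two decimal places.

Total capital V = 1016 + 778 = 1794.
Equity: weight = 1016/1794 = 0.5663; cost = 9.6%.
Convertible notes (debt portion): weight = 778/1794 = 0.4337; after-tax cost = 7.7% × (1 − 22%) = 6.0060%.
WACC = 0.5663 × 9.6000% + 0.4337 × 6.0060% = 8.0414%.

8.04%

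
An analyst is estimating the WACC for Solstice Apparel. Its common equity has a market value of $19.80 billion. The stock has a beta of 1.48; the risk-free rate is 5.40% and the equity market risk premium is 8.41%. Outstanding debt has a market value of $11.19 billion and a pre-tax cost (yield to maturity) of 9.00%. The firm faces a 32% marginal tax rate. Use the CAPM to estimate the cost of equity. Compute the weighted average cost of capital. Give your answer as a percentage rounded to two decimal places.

Cost of equity via CAPM: Re = 5.4% + 1.48 × 8.41% = 17.8468%.
Total capital V = 19.8 + 11.19 = 30.99.
Equity: weight = 19.8/30.99 = 0.6389; cost = 17.8468%.
Debt: weight = 11.19/30.99 = 0.3611; after-tax cost = 9% × (1 − 32%) = 6.1200%.
WACC = 0.6389 × 17.8468% + 0.3611 × 6.1200% = 13.6124%.

13.61%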